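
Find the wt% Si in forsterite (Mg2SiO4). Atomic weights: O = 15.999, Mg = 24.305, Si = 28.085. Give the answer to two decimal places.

M(Mg2SiO4) = 140.691 g/mol.
Si contributes 1 × 28.085 = 28.085 g per mole.
28.085/140.691 = 0.1996 → 19.96%.

19.96 wt%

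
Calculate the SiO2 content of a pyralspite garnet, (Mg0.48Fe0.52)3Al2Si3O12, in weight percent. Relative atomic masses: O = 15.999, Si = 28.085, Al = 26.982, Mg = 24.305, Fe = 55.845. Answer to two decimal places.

39.85 wt%

Molar mass of (Mg0.48Fe0.52)3Al2Si3O12 = 1.44·24.305 + 1.56·55.845 + 2·26.982 + 3·28.085 + 12·15.999 = 452.324 g/mol.
Each formula unit contains 3 Si, equivalent to 3/1 = 3.0000 mol SiO2.
M(SiO2) = 1×28.085 + 2×15.999 = 60.083 g/mol.
Mass of SiO2 per formula unit = 3.0000 × 60.083 = 180.249 g.
SiO2 wt% = 180.249 / 452.324 × 100 = 39.85%.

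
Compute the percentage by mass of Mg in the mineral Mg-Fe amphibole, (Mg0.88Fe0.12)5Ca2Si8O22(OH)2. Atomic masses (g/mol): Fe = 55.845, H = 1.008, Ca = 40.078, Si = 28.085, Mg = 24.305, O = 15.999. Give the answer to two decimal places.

12.86 wt%

M((Mg0.88Fe0.12)5Ca2Si8O22(OH)2) = 831.277 g/mol.
Mg contributes 4.40 × 24.305 = 106.942 g per mole.
106.942/831.277 = 0.1286 → 12.86%.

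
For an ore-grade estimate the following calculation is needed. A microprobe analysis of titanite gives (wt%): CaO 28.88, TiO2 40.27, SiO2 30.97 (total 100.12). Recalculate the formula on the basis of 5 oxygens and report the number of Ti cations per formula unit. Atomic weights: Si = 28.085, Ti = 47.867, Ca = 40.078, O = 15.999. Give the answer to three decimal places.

CaO (M=56.077): mol = 0.51501; Ca = 0.51501, O = 0.51501.
TiO2 (M=79.865): mol = 0.50423; Ti = 0.50423, O = 1.00846.
SiO2 (M=60.083): mol = 0.51545; Si = 0.51545, O = 1.03090.
ΣO = 2.55437; factor = 5/ΣO = 1.95743.
Ti apfu = 0.50423 × 1.95743 = 0.987.

0.987 Ti apfu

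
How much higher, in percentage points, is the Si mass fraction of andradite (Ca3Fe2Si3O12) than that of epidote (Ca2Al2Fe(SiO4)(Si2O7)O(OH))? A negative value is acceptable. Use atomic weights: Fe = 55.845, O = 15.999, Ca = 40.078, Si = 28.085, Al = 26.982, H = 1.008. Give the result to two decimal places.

First mineral: 84.255 g Si in 508.167 g formula = 16.58 wt% Si.
Second mineral: 84.255 g Si in 483.215 g formula = 17.44 wt% Si.
16.58% − 17.44% gives a difference of -0.86 percentage points.

-0.86 percentage points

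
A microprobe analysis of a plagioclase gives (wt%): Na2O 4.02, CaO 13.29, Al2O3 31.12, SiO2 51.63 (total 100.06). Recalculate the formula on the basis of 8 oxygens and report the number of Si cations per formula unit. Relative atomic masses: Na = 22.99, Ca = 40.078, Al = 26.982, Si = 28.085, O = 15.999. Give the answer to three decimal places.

2.341 Si apfu

4.02 wt% Na2O ÷ 61.979 g/mol = 0.06486 mol, giving 0.12972 Na and 0.06486 O.
13.29 wt% CaO ÷ 56.077 g/mol = 0.23700 mol, giving 0.23700 Ca and 0.23700 O.
31.12 wt% Al2O3 ÷ 101.961 g/mol = 0.30521 mol, giving 0.61042 Al and 0.91563 O.
51.63 wt% SiO2 ÷ 60.083 g/mol = 0.85931 mol, giving 0.85931 Si and 1.71862 O.
Oxygen sums to 2.93611; scaling by 8/2.93611 = 2.72469 puts the formula on 8 O.
Si: 0.85931 × 2.72469 = 2.341 atoms per formula unit.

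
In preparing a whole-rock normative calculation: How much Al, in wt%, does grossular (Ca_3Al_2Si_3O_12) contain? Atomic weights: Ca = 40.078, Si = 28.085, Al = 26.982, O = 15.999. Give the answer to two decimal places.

11.98 wt%

Formula mass = 3*40.078 + 2*26.982 + 3*28.085 + 12*15.999 = 450.441 g/mol, of which 53.964 g is Al.
So Al makes up 53.964/450.441 = 0.1198 of the mass, i.e. 11.98%.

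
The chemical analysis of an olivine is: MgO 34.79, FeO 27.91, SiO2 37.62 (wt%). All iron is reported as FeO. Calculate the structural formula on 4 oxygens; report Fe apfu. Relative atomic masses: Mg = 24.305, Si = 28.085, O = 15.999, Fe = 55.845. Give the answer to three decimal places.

0.621 Fe apfu

MgO: 34.79/40.304 = 0.86319 mol → 0.86319 mol Mg, 0.86319 mol O.
FeO: 27.91/71.844 = 0.38848 mol → 0.38848 mol Fe, 0.38848 mol O.
SiO2: 37.62/60.083 = 0.62613 mol → 0.62613 mol Si, 1.25226 mol O.
Total oxygen = 2.50393 mol. Normalization factor = 4/2.50393 = 1.59749.
Fe per 4 O = 0.38848 × 1.59749 = 0.621.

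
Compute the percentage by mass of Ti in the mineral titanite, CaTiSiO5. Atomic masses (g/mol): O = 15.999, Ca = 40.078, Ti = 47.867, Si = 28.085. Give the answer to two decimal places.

24.42 mass %

Formula mass = 1*40.078 + 1*47.867 + 1*28.085 + 5*15.999 = 196.025 g/mol, of which 47.867 g is Ti.
So Ti makes up 47.867/196.025 = 0.2442 of the mass, i.e. 24.42%.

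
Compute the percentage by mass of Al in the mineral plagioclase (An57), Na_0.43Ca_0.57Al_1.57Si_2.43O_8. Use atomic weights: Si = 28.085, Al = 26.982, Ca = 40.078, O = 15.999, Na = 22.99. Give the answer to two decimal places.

15.61 weight percent

Molar mass of Na_0.43Ca_0.57Al_1.57Si_2.43O_8: 0.43×22.99 + 0.57×40.078 + 1.57×26.982 + 2.43×28.085 + 8×15.999 = 271.330 g/mol.
Mass of Al per formula unit: 1.57 × 26.982 = 42.362 g.
Weight fraction Al = 42.362 / 271.330 = 0.1561.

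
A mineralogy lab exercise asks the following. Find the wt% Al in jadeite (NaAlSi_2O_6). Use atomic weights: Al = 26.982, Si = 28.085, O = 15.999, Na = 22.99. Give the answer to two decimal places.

13.35 weight percent

Formula mass = 1*22.99 + 1*26.982 + 2*28.085 + 6*15.999 = 202.136 g/mol, of which 26.982 g is Al.
So Al makes up 26.982/202.136 = 0.1335 of the mass, i.e. 13.35%.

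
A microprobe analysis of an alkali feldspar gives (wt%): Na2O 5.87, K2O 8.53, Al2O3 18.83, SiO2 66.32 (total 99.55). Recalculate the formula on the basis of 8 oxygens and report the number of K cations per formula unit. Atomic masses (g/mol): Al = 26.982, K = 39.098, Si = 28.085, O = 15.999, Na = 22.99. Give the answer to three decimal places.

Na2O: 5.87/61.979 = 0.09471 mol → 0.18942 mol Na, 0.09471 mol O.
K2O: 8.53/94.195 = 0.09056 mol → 0.18112 mol K, 0.09056 mol O.
Al2O3: 18.83/101.961 = 0.18468 mol → 0.36936 mol Al, 0.55404 mol O.
SiO2: 66.32/60.083 = 1.10381 mol → 1.10381 mol Si, 2.20762 mol O.
Total oxygen = 2.94693 mol. Normalization factor = 8/2.94693 = 2.71469.
K per 8 O = 0.18112 × 2.71469 = 0.492.

0.492 K apfu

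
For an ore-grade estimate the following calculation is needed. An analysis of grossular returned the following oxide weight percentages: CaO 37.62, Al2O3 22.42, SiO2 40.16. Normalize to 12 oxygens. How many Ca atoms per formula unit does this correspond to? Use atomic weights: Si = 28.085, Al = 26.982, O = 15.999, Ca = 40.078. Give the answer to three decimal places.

CaO (M=56.077): mol = 0.67086; Ca = 0.67086, O = 0.67086.
Al2O3 (M=101.961): mol = 0.21989; Al = 0.43978, O = 0.65967.
SiO2 (M=60.083): mol = 0.66841; Si = 0.66841, O = 1.33682.
ΣO = 2.66735; factor = 12/ΣO = 4.49885.
Ca apfu = 0.67086 × 4.49885 = 3.018.

3.018 Ca apfu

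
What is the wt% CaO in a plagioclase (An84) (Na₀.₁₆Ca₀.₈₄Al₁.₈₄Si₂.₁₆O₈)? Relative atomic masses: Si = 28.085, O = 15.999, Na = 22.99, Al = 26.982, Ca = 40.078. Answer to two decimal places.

M(Na₀.₁₆Ca₀.₈₄Al₁.₈₄Si₂.₁₆O₈) = 275.646 g/mol; M(CaO) = 56.077 g/mol.
Moles CaO per formula unit = 0.84 Ca ÷ 1 = 0.8400.
CaO fraction = (0.8400 × 56.077) / 275.646 = 47.105/275.646 = 0.1709.

17.09 wt%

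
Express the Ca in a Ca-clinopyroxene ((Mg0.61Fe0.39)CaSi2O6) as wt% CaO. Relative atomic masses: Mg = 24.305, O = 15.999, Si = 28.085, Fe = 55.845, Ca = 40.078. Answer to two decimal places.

Molar mass of (Mg0.61Fe0.39)CaSi2O6 = 0.61·24.305 + 0.39·55.845 + 1·40.078 + 2·28.085 + 6·15.999 = 228.848 g/mol.
Each formula unit contains 1 Ca, equivalent to 1/1 = 1.0000 mol CaO.
M(CaO) = 1×40.078 + 1×15.999 = 56.077 g/mol.
Mass of CaO per formula unit = 1.0000 × 56.077 = 56.077 g.
CaO wt% = 56.077 / 228.848 × 100 = 24.50%.

24.50 wt%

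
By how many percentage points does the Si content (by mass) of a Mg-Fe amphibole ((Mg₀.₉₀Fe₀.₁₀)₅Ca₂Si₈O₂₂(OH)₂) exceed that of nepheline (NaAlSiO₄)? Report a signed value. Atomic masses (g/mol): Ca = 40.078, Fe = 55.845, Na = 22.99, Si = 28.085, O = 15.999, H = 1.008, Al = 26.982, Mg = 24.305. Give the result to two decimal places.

Si in (Mg₀.₉₀Fe₀.₁₀)₅Ca₂Si₈O₂₂(OH)₂: molar mass 828.123 g/mol; 8×28.085 = 224.680 g → 27.13 wt%.
Si in NaAlSiO₄: molar mass 142.053 g/mol; 1×28.085 = 28.085 g → 19.77 wt%.
Difference = 27.13 − 19.77 = 7.36 percentage points.

7.36 percentage points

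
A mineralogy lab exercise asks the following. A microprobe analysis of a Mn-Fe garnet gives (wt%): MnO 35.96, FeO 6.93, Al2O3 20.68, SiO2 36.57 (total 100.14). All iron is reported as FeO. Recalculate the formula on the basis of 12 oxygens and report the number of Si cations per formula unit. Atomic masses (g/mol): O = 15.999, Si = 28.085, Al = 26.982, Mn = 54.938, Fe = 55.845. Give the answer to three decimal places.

3.007 Si apfu

MnO (M=70.937): mol = 0.50693; Mn = 0.50693, O = 0.50693.
FeO (M=71.844): mol = 0.09646; Fe = 0.09646, O = 0.09646.
Al2O3 (M=101.961): mol = 0.20282; Al = 0.40564, O = 0.60846.
SiO2 (M=60.083): mol = 0.60866; Si = 0.60866, O = 1.21732.
ΣO = 2.42917; factor = 12/ΣO = 4.93996.
Si apfu = 0.60866 × 4.93996 = 3.007.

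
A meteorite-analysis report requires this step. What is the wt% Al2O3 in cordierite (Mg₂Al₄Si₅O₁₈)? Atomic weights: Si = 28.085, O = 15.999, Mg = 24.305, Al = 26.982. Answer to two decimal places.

Formula mass = 584.945 g/mol.
4 Al → 2.0000 mol Al2O3 per formula unit; M(Al2O3) = 101.961, so Al2O3 mass = 203.922 g.
203.922/584.945 × 100 = 34.86 wt%.

34.86 wt%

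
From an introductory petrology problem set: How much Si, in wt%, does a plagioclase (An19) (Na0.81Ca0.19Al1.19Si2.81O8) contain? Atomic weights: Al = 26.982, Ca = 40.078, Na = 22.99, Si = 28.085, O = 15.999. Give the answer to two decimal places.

Formula mass = 0.81*22.99 + 0.19*40.078 + 1.19*26.982 + 2.81*28.085 + 8*15.999 = 265.256 g/mol, of which 78.919 g is Si.
So Si makes up 78.919/265.256 = 0.2975 of the mass, i.e. 29.75%.

29.75 wt%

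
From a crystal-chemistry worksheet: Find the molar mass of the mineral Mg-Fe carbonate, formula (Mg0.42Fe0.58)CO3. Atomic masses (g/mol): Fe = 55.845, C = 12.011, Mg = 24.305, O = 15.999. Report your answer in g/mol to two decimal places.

Mg: 0.42 × 24.305 = 10.2081
Fe: 0.58 × 55.845 = 32.3901
C: 1 × 12.011 = 12.0110
O: 3 × 15.999 = 47.9970
Summing the contributions gives the formula mass.

102.61 g/mol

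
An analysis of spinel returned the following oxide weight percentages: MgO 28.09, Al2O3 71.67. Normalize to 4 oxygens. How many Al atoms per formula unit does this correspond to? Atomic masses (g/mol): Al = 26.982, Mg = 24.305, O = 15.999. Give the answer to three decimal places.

2.004 Al apfu

MgO: 28.09/40.304 = 0.69695 mol → 0.69695 mol Mg, 0.69695 mol O.
Al2O3: 71.67/101.961 = 0.70292 mol → 1.40584 mol Al, 2.10876 mol O.
Total oxygen = 2.80571 mol. Normalization factor = 4/2.80571 = 1.42566.
Al per 4 O = 1.40584 × 1.42566 = 2.004.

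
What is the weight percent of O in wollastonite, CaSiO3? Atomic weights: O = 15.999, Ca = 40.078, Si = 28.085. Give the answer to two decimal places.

41.32 wt%

M(CaSiO3) = 116.160 g/mol.
O contributes 3 × 15.999 = 47.997 g per mole.
47.997/116.160 = 0.4132 → 41.32%.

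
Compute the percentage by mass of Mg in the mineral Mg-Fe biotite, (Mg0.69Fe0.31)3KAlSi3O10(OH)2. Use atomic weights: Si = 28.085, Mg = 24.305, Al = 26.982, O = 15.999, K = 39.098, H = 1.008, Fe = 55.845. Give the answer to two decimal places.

11.27 weight percent

M((Mg0.69Fe0.31)3KAlSi3O10(OH)2) = 446.586 g/mol.
Mg contributes 2.07 × 24.305 = 50.311 g per mole.
50.311/446.586 = 0.1127 → 11.27%.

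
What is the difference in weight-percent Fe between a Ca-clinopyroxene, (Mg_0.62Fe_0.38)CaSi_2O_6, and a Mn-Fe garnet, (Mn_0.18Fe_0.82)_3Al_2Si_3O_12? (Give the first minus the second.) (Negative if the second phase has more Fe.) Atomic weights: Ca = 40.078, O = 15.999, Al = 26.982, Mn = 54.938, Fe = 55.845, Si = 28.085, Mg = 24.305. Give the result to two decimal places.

Fe in (Mg_0.62Fe_0.38)CaSi_2O_6: molar mass 228.532 g/mol; 0.38×55.845 = 21.221 g → 9.29 wt%.
Fe in (Mn_0.18Fe_0.82)_3Al_2Si_3O_12: molar mass 497.252 g/mol; 2.46×55.845 = 137.379 g → 27.63 wt%.
Difference = 9.29 − 27.63 = -18.34 percentage points.

-18.34 percentage points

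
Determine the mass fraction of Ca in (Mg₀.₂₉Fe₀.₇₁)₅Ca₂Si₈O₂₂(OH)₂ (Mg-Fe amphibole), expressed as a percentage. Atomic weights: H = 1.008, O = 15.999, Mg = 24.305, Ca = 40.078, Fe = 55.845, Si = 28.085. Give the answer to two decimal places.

8.67 wt%

Formula mass = 1.45·24.305 + 3.55·55.845 + 2·40.078 + 8·28.085 + 24·15.999 + 2·1.008 = 924.320 g/mol, of which 80.156 g is Ca.
So Ca makes up 80.156/924.320 = 0.0867 of the mass, i.e. 8.67%.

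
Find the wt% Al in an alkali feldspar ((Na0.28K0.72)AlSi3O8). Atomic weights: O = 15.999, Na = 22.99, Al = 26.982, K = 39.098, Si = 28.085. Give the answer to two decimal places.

M((Na0.28K0.72)AlSi3O8) = 273.817 g/mol.
Al contributes 1 × 26.982 = 26.982 g per mole.
26.982/273.817 = 0.0985 → 9.85%.

9.85 wt%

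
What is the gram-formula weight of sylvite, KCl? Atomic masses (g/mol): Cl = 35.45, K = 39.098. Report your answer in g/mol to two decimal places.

The formula mass is the sum 1(39.098) + 1(35.45).

74.55 g/mol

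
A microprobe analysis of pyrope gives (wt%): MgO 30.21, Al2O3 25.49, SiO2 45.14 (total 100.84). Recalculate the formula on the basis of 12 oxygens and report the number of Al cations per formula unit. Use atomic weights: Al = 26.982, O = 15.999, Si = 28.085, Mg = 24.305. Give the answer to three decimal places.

30.21 wt% MgO ÷ 40.304 g/mol = 0.74955 mol, giving 0.74955 Mg and 0.74955 O.
25.49 wt% Al2O3 ÷ 101.961 g/mol = 0.25000 mol, giving 0.50000 Al and 0.75000 O.
45.14 wt% SiO2 ÷ 60.083 g/mol = 0.75129 mol, giving 0.75129 Si and 1.50258 O.
Oxygen sums to 3.00213; scaling by 12/3.00213 = 3.99716 puts the formula on 12 O.
Al: 0.50000 × 3.99716 = 1.999 atoms per formula unit.

1.999 Al apfu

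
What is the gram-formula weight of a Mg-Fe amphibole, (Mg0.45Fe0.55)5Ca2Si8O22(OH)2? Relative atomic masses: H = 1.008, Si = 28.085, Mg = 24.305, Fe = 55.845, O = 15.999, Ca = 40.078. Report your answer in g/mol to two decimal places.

899.09 g/mol

The formula mass is the sum 2.25·24.305 + 2.75·55.845 + 2·40.078 + 8·28.085 + 24·15.999 + 2·1.008.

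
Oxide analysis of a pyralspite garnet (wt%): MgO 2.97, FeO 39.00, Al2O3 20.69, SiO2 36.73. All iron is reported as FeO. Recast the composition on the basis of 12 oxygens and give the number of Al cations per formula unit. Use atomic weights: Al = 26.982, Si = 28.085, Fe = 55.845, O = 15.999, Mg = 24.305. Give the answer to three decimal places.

1.989 Al apfu

MgO: 2.97/40.304 = 0.07369 mol → 0.07369 mol Mg, 0.07369 mol O.
FeO: 39.00/71.844 = 0.54284 mol → 0.54284 mol Fe, 0.54284 mol O.
Al2O3: 20.69/101.961 = 0.20292 mol → 0.40584 mol Al, 0.60876 mol O.
SiO2: 36.73/60.083 = 0.61132 mol → 0.61132 mol Si, 1.22264 mol O.
Total oxygen = 2.44793 mol. Normalization factor = 12/2.44793 = 4.90210.
Al per 12 O = 0.40584 × 4.90210 = 1.989.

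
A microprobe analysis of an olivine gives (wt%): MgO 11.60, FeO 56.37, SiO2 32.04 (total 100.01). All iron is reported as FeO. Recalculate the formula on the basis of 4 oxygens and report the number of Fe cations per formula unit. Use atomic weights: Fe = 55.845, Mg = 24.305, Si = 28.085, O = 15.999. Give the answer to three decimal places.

1.467 Fe apfu

MgO (M=40.304): mol = 0.28781; Mg = 0.28781, O = 0.28781.
FeO (M=71.844): mol = 0.78462; Fe = 0.78462, O = 0.78462.
SiO2 (M=60.083): mol = 0.53326; Si = 0.53326, O = 1.06652.
ΣO = 2.13895; factor = 4/ΣO = 1.87008.
Fe apfu = 0.78462 × 1.87008 = 1.467.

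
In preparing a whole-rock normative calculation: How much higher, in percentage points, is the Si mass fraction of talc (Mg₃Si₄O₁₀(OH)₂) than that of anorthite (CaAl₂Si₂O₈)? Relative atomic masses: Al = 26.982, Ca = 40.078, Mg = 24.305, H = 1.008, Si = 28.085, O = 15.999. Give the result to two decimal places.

First mineral: 112.340 g Si in 379.259 g formula = 29.62 wt% Si.
Second mineral: 56.170 g Si in 278.204 g formula = 20.19 wt% Si.
29.62% − 20.19% gives a difference of 9.43 percentage points.

9.43 percentage points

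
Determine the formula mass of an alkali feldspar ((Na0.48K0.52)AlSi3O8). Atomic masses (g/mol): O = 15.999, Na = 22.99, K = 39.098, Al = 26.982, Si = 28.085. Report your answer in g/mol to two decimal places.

270.60 g/mol

Na: 0.48 × 22.99 = 11.0352
K: 0.52 × 39.098 = 20.3310
Al: 1 × 26.982 = 26.9820
Si: 3 × 28.085 = 84.2550
O: 8 × 15.999 = 127.9920
Summing the contributions gives the formula mass.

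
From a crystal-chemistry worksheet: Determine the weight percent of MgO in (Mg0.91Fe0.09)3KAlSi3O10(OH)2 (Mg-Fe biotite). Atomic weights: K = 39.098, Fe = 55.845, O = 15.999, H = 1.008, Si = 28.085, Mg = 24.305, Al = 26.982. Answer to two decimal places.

Molar mass of (Mg0.91Fe0.09)3KAlSi3O10(OH)2 = 2.73*24.305 + 0.27*55.845 + 1*39.098 + 1*26.982 + 3*28.085 + 12*15.999 + 2*1.008 = 425.770 g/mol.
Each formula unit contains 2.73 Mg, equivalent to 2.73/1 = 2.7300 mol MgO.
M(MgO) = 1×24.305 + 1×15.999 = 40.304 g/mol.
Mass of MgO per formula unit = 2.7300 × 40.304 = 110.030 g.
MgO wt% = 110.030 / 425.770 × 100 = 25.84%.

25.84 wt%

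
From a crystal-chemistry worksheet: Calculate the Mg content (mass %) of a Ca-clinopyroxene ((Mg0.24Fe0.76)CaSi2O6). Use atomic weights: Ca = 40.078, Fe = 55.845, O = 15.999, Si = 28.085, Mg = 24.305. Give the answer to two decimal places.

2.43 mass %

Molar mass of (Mg0.24Fe0.76)CaSi2O6: 0.24*24.305 + 0.76*55.845 + 1*40.078 + 2*28.085 + 6*15.999 = 240.517 g/mol.
Mass of Mg per formula unit: 0.24 × 24.305 = 5.833 g.
Weight fraction Mg = 5.833 / 240.517 = 0.0243.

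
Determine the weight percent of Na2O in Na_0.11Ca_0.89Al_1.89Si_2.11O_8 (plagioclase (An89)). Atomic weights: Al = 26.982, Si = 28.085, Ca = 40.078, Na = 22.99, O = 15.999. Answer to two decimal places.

Formula mass = 276.446 g/mol.
0.11 Na → 0.0550 mol Na2O per formula unit; M(Na2O) = 61.979, so Na2O mass = 3.409 g.
3.409/276.446 × 100 = 1.23 wt%.

1.23 wt%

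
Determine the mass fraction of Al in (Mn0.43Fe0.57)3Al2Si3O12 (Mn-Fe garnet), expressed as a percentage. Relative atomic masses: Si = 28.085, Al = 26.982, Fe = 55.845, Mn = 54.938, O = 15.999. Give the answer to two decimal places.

M((Mn0.43Fe0.57)3Al2Si3O12) = 496.572 g/mol.
Al contributes 2 × 26.982 = 53.964 g per mole.
53.964/496.572 = 0.1087 → 10.87%.

10.87 wt%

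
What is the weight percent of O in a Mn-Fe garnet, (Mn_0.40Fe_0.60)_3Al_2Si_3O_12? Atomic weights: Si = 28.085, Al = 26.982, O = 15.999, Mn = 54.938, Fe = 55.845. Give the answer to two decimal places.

38.66 weight percent

Molar mass of (Mn_0.40Fe_0.60)_3Al_2Si_3O_12: 1.20*54.938 + 1.80*55.845 + 2*26.982 + 3*28.085 + 12*15.999 = 496.654 g/mol.
Mass of O per formula unit: 12 × 15.999 = 191.988 g.
Weight fraction O = 191.988 / 496.654 = 0.3866.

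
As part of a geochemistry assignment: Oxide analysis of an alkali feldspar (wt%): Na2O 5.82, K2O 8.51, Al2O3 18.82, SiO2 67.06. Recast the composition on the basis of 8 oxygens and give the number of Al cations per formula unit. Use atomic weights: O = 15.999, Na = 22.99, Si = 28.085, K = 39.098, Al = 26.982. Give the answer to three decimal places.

Na2O: 5.82/61.979 = 0.09390 mol → 0.18780 mol Na, 0.09390 mol O.
K2O: 8.51/94.195 = 0.09034 mol → 0.18068 mol K, 0.09034 mol O.
Al2O3: 18.82/101.961 = 0.18458 mol → 0.36916 mol Al, 0.55374 mol O.
SiO2: 67.06/60.083 = 1.11612 mol → 1.11612 mol Si, 2.23224 mol O.
Total oxygen = 2.97022 mol. Normalization factor = 8/2.97022 = 2.69340.
Al per 8 O = 0.36916 × 2.69340 = 0.994.

0.994 Al apfu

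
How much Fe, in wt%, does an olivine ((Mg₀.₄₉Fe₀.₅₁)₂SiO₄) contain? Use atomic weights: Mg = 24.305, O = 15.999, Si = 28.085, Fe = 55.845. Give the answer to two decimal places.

32.95 wt%

Molar mass of (Mg₀.₄₉Fe₀.₅₁)₂SiO₄: 0.98·24.305 + 1.02·55.845 + 1·28.085 + 4·15.999 = 172.862 g/mol.
Mass of Fe per formula unit: 1.02 × 55.845 = 56.962 g.
Weight fraction Fe = 56.962 / 172.862 = 0.3295.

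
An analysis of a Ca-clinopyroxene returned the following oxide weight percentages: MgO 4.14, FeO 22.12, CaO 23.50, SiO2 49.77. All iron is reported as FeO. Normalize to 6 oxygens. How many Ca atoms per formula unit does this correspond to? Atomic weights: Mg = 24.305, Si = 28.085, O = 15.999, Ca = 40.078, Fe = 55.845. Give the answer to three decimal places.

1.011 Ca apfu

4.14 wt% MgO ÷ 40.304 g/mol = 0.10272 mol, giving 0.10272 Mg and 0.10272 O.
22.12 wt% FeO ÷ 71.844 g/mol = 0.30789 mol, giving 0.30789 Fe and 0.30789 O.
23.50 wt% CaO ÷ 56.077 g/mol = 0.41907 mol, giving 0.41907 Ca and 0.41907 O.
49.77 wt% SiO2 ÷ 60.083 g/mol = 0.82835 mol, giving 0.82835 Si and 1.65670 O.
Oxygen sums to 2.48638; scaling by 6/2.48638 = 2.41315 puts the formula on 6 O.
Ca: 0.41907 × 2.41315 = 1.011 atoms per formula unit.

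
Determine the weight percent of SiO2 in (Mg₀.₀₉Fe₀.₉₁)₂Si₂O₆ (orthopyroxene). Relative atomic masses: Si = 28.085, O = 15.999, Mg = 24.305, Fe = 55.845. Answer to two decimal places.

46.54 wt%

Formula mass = 258.177 g/mol.
2 Si → 2.0000 mol SiO2 per formula unit; M(SiO2) = 60.083, so SiO2 mass = 120.166 g.
120.166/258.177 × 100 = 46.54 wt%.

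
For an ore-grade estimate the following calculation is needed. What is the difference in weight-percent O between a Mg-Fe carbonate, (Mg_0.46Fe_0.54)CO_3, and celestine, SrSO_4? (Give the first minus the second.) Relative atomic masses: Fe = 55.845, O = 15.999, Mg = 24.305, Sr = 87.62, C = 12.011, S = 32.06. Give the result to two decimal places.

M((Mg_0.46Fe_0.54)CO_3) = 101.345 g/mol, so wt% O = 47.997/101.345 × 100 = 47.36%.
M(SrSO_4) = 183.676 g/mol, so wt% O = 63.996/183.676 × 100 = 34.84%.
47.36 − 34.84 = 12.52 pp.

12.52 percentage points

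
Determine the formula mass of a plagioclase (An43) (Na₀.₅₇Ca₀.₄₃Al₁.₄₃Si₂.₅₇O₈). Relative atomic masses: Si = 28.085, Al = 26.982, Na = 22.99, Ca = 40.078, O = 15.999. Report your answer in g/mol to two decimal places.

269.09 g/mol

The formula mass is the sum 0.57(22.99) + 0.43(40.078) + 1.43(26.982) + 2.57(28.085) + 8(15.999).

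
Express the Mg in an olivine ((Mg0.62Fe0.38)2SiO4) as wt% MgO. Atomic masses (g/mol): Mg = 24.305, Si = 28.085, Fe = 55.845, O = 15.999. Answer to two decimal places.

Formula mass = 164.661 g/mol.
1.24 Mg → 1.2400 mol MgO per formula unit; M(MgO) = 40.304, so MgO mass = 49.977 g.
49.977/164.661 × 100 = 30.35 wt%.

30.35 wt%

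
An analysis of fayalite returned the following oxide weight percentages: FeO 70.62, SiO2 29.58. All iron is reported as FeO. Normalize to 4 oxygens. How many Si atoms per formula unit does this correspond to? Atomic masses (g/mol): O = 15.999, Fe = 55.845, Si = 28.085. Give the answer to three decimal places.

FeO (M=71.844): mol = 0.98296; Fe = 0.98296, O = 0.98296.
SiO2 (M=60.083): mol = 0.49232; Si = 0.49232, O = 0.98464.
ΣO = 1.96760; factor = 4/ΣO = 2.03293.
Si apfu = 0.49232 × 2.03293 = 1.001.

1.001 Si apfu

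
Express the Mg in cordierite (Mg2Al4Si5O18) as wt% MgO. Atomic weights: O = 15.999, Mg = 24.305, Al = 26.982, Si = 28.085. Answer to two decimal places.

M(Mg2Al4Si5O18) = 584.945 g/mol; M(MgO) = 40.304 g/mol.
Moles MgO per formula unit = 2 Mg ÷ 1 = 2.0000.
MgO fraction = (2.0000 × 40.304) / 584.945 = 80.608/584.945 = 0.1378.

13.78 wt%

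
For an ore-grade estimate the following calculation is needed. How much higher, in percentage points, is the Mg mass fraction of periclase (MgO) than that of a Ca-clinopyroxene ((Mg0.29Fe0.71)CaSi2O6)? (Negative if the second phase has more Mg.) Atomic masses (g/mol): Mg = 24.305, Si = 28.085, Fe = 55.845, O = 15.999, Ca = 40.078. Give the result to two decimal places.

57.35 percentage points

Mg in MgO: molar mass 40.304 g/mol; 1×24.305 = 24.305 g → 60.30 wt%.
Mg in (Mg0.29Fe0.71)CaSi2O6: molar mass 238.940 g/mol; 0.29×24.305 = 7.048 g → 2.95 wt%.
Difference = 60.30 − 2.95 = 57.35 percentage points.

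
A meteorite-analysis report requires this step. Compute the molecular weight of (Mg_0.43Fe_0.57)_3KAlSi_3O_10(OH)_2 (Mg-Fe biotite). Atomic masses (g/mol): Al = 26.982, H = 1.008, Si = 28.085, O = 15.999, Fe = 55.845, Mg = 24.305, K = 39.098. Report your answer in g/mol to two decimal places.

471.19 g/mol

M = 1.29×24.305 + 1.71×55.845 + 1×39.098 + 1×26.982 + 3×28.085 + 12×15.999 + 2×1.008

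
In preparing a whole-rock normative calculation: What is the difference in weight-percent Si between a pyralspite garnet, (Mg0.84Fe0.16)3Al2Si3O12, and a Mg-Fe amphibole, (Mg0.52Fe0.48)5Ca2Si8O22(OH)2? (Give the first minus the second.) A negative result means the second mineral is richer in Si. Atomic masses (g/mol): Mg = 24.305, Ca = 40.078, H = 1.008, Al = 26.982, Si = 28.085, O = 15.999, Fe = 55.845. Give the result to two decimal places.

-5.16 percentage points

M((Mg0.84Fe0.16)3Al2Si3O12) = 418.261 g/mol, so wt% Si = 84.255/418.261 × 100 = 20.14%.
M((Mg0.52Fe0.48)5Ca2Si8O22(OH)2) = 888.049 g/mol, so wt% Si = 224.680/888.049 × 100 = 25.30%.
20.14 − 25.30 = -5.16 pp.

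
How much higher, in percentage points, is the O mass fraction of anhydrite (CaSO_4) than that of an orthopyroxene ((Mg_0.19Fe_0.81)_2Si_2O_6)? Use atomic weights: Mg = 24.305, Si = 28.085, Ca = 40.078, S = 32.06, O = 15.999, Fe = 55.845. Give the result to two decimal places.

O in CaSO_4: molar mass 136.134 g/mol; 4×15.999 = 63.996 g → 47.01 wt%.
O in (Mg_0.19Fe_0.81)_2Si_2O_6: molar mass 251.869 g/mol; 6×15.999 = 95.994 g → 38.11 wt%.
Difference = 47.01 − 38.11 = 8.90 percentage points.

8.90 percentage points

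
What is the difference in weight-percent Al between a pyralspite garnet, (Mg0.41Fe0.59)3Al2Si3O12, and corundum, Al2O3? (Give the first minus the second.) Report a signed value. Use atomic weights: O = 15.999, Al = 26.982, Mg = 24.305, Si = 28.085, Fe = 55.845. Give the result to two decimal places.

-41.17 percentage points

First mineral: 53.964 g Al in 458.948 g formula = 11.76 wt% Al.
Second mineral: 53.964 g Al in 101.961 g formula = 52.93 wt% Al.
11.76% − 52.93% gives a difference of -41.17 percentage points.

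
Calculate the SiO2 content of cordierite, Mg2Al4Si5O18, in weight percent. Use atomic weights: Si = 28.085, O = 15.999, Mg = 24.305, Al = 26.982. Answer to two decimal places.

51.36 wt%

Molar mass of Mg2Al4Si5O18 = 2×24.305 + 4×26.982 + 5×28.085 + 18×15.999 = 584.945 g/mol.
Each formula unit contains 5 Si, equivalent to 5/1 = 5.0000 mol SiO2.
M(SiO2) = 1×28.085 + 2×15.999 = 60.083 g/mol.
Mass of SiO2 per formula unit = 5.0000 × 60.083 = 300.415 g.
SiO2 wt% = 300.415 / 584.945 × 100 = 51.36%.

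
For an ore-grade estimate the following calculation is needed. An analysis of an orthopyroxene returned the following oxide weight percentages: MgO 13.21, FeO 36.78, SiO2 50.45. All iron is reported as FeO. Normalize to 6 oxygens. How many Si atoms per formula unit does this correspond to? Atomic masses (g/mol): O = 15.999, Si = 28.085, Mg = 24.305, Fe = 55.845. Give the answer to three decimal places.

2.000 Si apfu

13.21 wt% MgO ÷ 40.304 g/mol = 0.32776 mol, giving 0.32776 Mg and 0.32776 O.
36.78 wt% FeO ÷ 71.844 g/mol = 0.51194 mol, giving 0.51194 Fe and 0.51194 O.
50.45 wt% SiO2 ÷ 60.083 g/mol = 0.83967 mol, giving 0.83967 Si and 1.67934 O.
Oxygen sums to 2.51904; scaling by 6/2.51904 = 2.38186 puts the formula on 6 O.
Si: 0.83967 × 2.38186 = 2.000 atoms per formula unit.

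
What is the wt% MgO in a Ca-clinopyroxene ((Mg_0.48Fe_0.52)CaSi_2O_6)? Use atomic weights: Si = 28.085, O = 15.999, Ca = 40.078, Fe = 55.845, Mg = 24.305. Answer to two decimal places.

8.30 wt%

Formula mass = 232.948 g/mol.
0.48 Mg → 0.4800 mol MgO per formula unit; M(MgO) = 40.304, so MgO mass = 19.346 g.
19.346/232.948 × 100 = 8.30 wt%.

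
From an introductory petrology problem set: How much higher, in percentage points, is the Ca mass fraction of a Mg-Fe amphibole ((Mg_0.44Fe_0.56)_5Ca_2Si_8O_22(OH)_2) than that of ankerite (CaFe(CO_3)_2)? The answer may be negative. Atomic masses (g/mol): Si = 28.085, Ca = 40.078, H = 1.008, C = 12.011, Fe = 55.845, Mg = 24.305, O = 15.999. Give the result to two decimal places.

Ca in (Mg_0.44Fe_0.56)_5Ca_2Si_8O_22(OH)_2: molar mass 900.665 g/mol; 2×40.078 = 80.156 g → 8.90 wt%.
Ca in CaFe(CO_3)_2: molar mass 215.939 g/mol; 1×40.078 = 40.078 g → 18.56 wt%.
Difference = 8.90 − 18.56 = -9.66 percentage points.

-9.66 percentage points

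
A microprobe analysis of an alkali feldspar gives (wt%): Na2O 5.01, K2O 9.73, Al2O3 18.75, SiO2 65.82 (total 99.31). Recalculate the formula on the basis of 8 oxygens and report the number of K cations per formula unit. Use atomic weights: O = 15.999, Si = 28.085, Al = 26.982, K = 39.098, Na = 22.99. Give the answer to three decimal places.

Na2O: 5.01/61.979 = 0.08083 mol → 0.16166 mol Na, 0.08083 mol O.
K2O: 9.73/94.195 = 0.10330 mol → 0.20660 mol K, 0.10330 mol O.
Al2O3: 18.75/101.961 = 0.18389 mol → 0.36778 mol Al, 0.55167 mol O.
SiO2: 65.82/60.083 = 1.09548 mol → 1.09548 mol Si, 2.19096 mol O.
Total oxygen = 2.92676 mol. Normalization factor = 8/2.92676 = 2.73340.
K per 8 O = 0.20660 × 2.73340 = 0.565.

0.565 K apfu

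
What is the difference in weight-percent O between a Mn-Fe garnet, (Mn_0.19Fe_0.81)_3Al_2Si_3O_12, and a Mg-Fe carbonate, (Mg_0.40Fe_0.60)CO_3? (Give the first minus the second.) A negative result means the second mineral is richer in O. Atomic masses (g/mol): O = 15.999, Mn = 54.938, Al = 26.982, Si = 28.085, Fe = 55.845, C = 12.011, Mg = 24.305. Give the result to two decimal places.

-7.88 percentage points

O in (Mn_0.19Fe_0.81)_3Al_2Si_3O_12: molar mass 497.225 g/mol; 12×15.999 = 191.988 g → 38.61 wt%.
O in (Mg_0.40Fe_0.60)CO_3: molar mass 103.237 g/mol; 3×15.999 = 47.997 g → 46.49 wt%.
Difference = 38.61 − 46.49 = -7.88 percentage points.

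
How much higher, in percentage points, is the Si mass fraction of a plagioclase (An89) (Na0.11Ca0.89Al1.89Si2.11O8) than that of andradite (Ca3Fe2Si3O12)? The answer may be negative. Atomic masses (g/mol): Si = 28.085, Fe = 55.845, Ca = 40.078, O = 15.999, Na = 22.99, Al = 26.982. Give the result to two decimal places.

First mineral: 59.259 g Si in 276.446 g formula = 21.44 wt% Si.
Second mineral: 84.255 g Si in 508.167 g formula = 16.58 wt% Si.
21.44% − 16.58% gives a difference of 4.86 percentage points.

4.86 percentage points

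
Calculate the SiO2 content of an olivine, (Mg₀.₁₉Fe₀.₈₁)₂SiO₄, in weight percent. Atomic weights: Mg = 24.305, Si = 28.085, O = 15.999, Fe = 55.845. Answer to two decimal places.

31.33 wt%

Formula mass = 191.786 g/mol.
1 Si → 1.0000 mol SiO2 per formula unit; M(SiO2) = 60.083, so SiO2 mass = 60.083 g.
60.083/191.786 × 100 = 31.33 wt%.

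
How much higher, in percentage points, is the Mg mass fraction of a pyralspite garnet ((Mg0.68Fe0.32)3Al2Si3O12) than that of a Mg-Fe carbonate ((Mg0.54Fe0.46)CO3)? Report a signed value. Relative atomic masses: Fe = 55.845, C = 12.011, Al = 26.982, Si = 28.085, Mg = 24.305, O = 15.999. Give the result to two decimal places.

-1.84 percentage points

First mineral: 49.582 g Mg in 433.400 g formula = 11.44 wt% Mg.
Second mineral: 13.125 g Mg in 98.821 g formula = 13.28 wt% Mg.
11.44% − 13.28% gives a difference of -1.84 percentage points.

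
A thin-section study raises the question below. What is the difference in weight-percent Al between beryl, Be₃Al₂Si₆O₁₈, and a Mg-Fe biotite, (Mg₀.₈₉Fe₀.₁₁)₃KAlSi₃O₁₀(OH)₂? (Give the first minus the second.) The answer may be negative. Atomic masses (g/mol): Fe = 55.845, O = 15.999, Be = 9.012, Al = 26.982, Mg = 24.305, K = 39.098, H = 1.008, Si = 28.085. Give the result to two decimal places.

First mineral: 53.964 g Al in 537.492 g formula = 10.04 wt% Al.
Second mineral: 26.982 g Al in 427.662 g formula = 6.31 wt% Al.
10.04% − 6.31% gives a difference of 3.73 percentage points.

3.73 percentage points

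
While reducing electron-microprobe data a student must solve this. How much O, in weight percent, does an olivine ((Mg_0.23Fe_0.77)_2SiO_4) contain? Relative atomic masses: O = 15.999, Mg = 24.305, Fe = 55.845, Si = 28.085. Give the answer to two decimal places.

Formula mass = 0.46×24.305 + 1.54×55.845 + 1×28.085 + 4×15.999 = 189.263 g/mol, of which 63.996 g is O.
So O makes up 63.996/189.263 = 0.3381 of the mass, i.e. 33.81%.

33.81 weight percent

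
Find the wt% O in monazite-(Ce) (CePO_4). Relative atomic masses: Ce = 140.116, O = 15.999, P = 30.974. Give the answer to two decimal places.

27.22 mass %

Formula mass = 1*140.116 + 1*30.974 + 4*15.999 = 235.086 g/mol, of which 63.996 g is O.
So O makes up 63.996/235.086 = 0.2722 of the mass, i.e. 27.22%.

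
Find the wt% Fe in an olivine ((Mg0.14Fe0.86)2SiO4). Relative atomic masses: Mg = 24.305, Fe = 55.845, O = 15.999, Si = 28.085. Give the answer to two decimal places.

Molar mass of (Mg0.14Fe0.86)2SiO4: 0.28×24.305 + 1.72×55.845 + 1×28.085 + 4×15.999 = 194.940 g/mol.
Mass of Fe per formula unit: 1.72 × 55.845 = 96.053 g.
Weight fraction Fe = 96.053 / 194.940 = 0.4927.

49.27 weight percent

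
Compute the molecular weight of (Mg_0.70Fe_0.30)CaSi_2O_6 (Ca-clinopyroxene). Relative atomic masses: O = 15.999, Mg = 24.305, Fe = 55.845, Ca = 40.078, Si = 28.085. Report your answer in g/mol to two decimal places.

The formula mass is the sum 0.70·24.305 + 0.30·55.845 + 1·40.078 + 2·28.085 + 6·15.999.

226.01 g/mol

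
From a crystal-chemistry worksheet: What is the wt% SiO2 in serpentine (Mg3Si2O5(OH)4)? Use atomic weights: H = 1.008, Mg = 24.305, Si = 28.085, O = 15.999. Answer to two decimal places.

43.36 wt%

Molar mass of Mg3Si2O5(OH)4 = 3×24.305 + 2×28.085 + 9×15.999 + 4×1.008 = 277.108 g/mol.
Each formula unit contains 2 Si, equivalent to 2/1 = 2.0000 mol SiO2.
M(SiO2) = 1×28.085 + 2×15.999 = 60.083 g/mol.
Mass of SiO2 per formula unit = 2.0000 × 60.083 = 120.166 g.
SiO2 wt% = 120.166 / 277.108 × 100 = 43.36%.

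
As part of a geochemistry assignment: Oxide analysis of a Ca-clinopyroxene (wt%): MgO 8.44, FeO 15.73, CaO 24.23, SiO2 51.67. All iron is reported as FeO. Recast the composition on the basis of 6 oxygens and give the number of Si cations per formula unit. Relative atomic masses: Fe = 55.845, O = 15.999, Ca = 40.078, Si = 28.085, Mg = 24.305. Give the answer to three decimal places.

MgO: 8.44/40.304 = 0.20941 mol → 0.20941 mol Mg, 0.20941 mol O.
FeO: 15.73/71.844 = 0.21895 mol → 0.21895 mol Fe, 0.21895 mol O.
CaO: 24.23/56.077 = 0.43208 mol → 0.43208 mol Ca, 0.43208 mol O.
SiO2: 51.67/60.083 = 0.85998 mol → 0.85998 mol Si, 1.71996 mol O.
Total oxygen = 2.58040 mol. Normalization factor = 6/2.58040 = 2.32522.
Si per 6 O = 0.85998 × 2.32522 = 2.000.

2.000 Si apfu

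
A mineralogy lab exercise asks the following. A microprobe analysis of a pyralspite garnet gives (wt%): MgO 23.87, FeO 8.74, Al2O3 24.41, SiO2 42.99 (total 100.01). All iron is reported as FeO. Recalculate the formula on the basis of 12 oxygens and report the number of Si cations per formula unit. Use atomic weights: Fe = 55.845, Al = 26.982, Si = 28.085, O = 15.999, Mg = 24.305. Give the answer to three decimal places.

2.999 Si apfu

MgO: 23.87/40.304 = 0.59225 mol → 0.59225 mol Mg, 0.59225 mol O.
FeO: 8.74/71.844 = 0.12165 mol → 0.12165 mol Fe, 0.12165 mol O.
Al2O3: 24.41/101.961 = 0.23941 mol → 0.47882 mol Al, 0.71823 mol O.
SiO2: 42.99/60.083 = 0.71551 mol → 0.71551 mol Si, 1.43102 mol O.
Total oxygen = 2.86315 mol. Normalization factor = 12/2.86315 = 4.19119.
Si per 12 O = 0.71551 × 4.19119 = 2.999.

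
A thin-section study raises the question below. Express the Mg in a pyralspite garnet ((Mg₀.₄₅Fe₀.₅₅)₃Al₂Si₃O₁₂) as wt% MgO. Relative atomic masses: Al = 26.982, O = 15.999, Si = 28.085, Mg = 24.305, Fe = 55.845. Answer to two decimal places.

11.95 wt%

Molar mass of (Mg₀.₄₅Fe₀.₅₅)₃Al₂Si₃O₁₂ = 1.35×24.305 + 1.65×55.845 + 2×26.982 + 3×28.085 + 12×15.999 = 455.163 g/mol.
Each formula unit contains 1.35 Mg, equivalent to 1.35/1 = 1.3500 mol MgO.
M(MgO) = 1×24.305 + 1×15.999 = 40.304 g/mol.
Mass of MgO per formula unit = 1.3500 × 40.304 = 54.410 g.
MgO wt% = 54.410 / 455.163 × 100 = 11.95%.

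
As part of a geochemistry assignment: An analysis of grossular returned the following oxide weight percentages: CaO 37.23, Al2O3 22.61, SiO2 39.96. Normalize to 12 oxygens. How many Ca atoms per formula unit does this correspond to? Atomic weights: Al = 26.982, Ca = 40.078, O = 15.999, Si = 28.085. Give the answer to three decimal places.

37.23 wt% CaO ÷ 56.077 g/mol = 0.66391 mol, giving 0.66391 Ca and 0.66391 O.
22.61 wt% Al2O3 ÷ 101.961 g/mol = 0.22175 mol, giving 0.44350 Al and 0.66525 O.
39.96 wt% SiO2 ÷ 60.083 g/mol = 0.66508 mol, giving 0.66508 Si and 1.33016 O.
Oxygen sums to 2.65932; scaling by 12/2.65932 = 4.51243 puts the formula on 12 O.
Ca: 0.66391 × 4.51243 = 2.996 atoms per formula unit.

2.996 Ca apfu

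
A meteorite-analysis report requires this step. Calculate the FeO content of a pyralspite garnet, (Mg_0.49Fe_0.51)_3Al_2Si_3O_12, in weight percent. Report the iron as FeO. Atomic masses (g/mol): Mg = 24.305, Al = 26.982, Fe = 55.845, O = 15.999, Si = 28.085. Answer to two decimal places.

Formula mass = 451.378 g/mol.
1.53 Fe → 1.5300 mol FeO per formula unit; M(FeO) = 71.844, so FeO mass = 109.921 g.
109.921/451.378 × 100 = 24.35 wt%.

24.35 wt%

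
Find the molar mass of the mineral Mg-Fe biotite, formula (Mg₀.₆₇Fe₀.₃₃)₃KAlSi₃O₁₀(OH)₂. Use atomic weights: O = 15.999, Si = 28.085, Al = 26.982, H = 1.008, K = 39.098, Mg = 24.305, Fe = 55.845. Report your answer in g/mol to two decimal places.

448.48 g/mol

M = 2.01×24.305 + 0.99×55.845 + 1×39.098 + 1×26.982 + 3×28.085 + 12×15.999 + 2×1.008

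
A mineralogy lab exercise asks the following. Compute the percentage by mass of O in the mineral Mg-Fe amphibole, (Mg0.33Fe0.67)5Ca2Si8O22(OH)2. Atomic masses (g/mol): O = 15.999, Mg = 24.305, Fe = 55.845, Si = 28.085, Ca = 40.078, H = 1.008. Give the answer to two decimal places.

Molar mass of (Mg0.33Fe0.67)5Ca2Si8O22(OH)2: 1.65*24.305 + 3.35*55.845 + 2*40.078 + 8*28.085 + 24*15.999 + 2*1.008 = 918.012 g/mol.
Mass of O per formula unit: 24 × 15.999 = 383.976 g.
Weight fraction O = 383.976 / 918.012 = 0.4183.

41.83 mass %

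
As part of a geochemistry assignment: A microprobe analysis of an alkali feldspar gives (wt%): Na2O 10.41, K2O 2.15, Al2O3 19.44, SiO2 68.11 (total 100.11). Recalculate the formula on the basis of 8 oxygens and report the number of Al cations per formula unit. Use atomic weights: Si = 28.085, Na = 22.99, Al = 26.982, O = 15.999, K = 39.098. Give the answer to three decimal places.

1.007 Al apfu

Na2O (M=61.979): mol = 0.16796; Na = 0.33592, O = 0.16796.
K2O (M=94.195): mol = 0.02282; K = 0.04564, O = 0.02282.
Al2O3 (M=101.961): mol = 0.19066; Al = 0.38132, O = 0.57198.
SiO2 (M=60.083): mol = 1.13360; Si = 1.13360, O = 2.26720.
ΣO = 3.02996; factor = 8/ΣO = 2.64030.
Al apfu = 0.38132 × 2.64030 = 1.007.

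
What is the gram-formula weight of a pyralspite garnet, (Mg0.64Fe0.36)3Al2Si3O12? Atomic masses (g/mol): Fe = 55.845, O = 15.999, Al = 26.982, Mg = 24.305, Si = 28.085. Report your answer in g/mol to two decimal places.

437.19 g/mol

M = 1.92·24.305 + 1.08·55.845 + 2·26.982 + 3·28.085 + 12·15.999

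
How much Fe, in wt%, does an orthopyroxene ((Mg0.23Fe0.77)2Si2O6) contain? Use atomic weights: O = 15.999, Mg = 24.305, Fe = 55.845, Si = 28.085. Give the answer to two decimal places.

34.49 wt%

Formula mass = 0.46·24.305 + 1.54·55.845 + 2·28.085 + 6·15.999 = 249.346 g/mol, of which 86.001 g is Fe.
So Fe makes up 86.001/249.346 = 0.3449 of the mass, i.e. 34.49%.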